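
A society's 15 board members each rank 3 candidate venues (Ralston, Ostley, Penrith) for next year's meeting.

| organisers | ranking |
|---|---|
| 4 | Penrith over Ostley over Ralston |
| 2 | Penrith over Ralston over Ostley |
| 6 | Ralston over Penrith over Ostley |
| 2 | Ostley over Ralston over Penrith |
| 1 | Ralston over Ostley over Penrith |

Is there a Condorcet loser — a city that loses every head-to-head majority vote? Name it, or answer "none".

Ostley

Head-to-head results (15 organisers):
Ralston vs Ostley: Ralston is ranked higher on 2+6+1 = 9 ballots, Ostley on 6. Ralston wins 9–6.
Ralston vs Penrith: Ralston is ranked higher on 6+2+1 = 9 ballots, Penrith on 6. Ralston wins 9–6.
Ostley vs Penrith: 2+1 = 3 for Ostley, 12 for Penrith — Penrith by 12–3.
Ostley is beaten in every head-to-head and is the Condorcet loser.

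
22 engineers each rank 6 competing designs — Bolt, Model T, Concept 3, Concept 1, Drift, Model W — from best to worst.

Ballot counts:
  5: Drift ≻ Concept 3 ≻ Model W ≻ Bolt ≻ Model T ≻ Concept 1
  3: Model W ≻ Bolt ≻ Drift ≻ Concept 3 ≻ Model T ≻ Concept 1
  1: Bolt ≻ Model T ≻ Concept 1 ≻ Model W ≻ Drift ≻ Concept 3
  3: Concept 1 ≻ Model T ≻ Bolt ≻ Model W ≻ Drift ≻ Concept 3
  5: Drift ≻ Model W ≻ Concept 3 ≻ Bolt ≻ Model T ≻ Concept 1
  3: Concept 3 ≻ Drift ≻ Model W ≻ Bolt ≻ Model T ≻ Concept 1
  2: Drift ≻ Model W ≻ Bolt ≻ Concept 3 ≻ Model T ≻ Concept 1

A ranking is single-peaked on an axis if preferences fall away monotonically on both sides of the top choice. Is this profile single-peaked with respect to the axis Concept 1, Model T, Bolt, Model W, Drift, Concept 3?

Axis positions: Concept 1=1, Model T=2, Bolt=3, Model W=4, Drift=5, Concept 3=6.
Faction 1 (peak Drift at position 5): ranking walks positions 5-6-4-3-2-1, expanding outward from the peak — single-peaked.
Faction 2 (peak Model W at position 4): ranking walks positions 4-3-5-6-2-1, expanding outward from the peak — single-peaked.
Faction 3 (peak Bolt at position 3): ranking walks positions 3-2-1-4-5-6, expanding outward from the peak — single-peaked.
Faction 4 (peak Concept 1 at position 1): ranking walks positions 1-2-3-4-5-6, expanding outward from the peak — single-peaked.
Faction 5 (peak Drift at position 5): ranking walks positions 5-4-6-3-2-1, expanding outward from the peak — single-peaked.
Faction 6 (peak Concept 3 at position 6): ranking walks positions 6-5-4-3-2-1, expanding outward from the peak — single-peaked.
Faction 7 (peak Drift at position 5): ranking walks positions 5-4-3-6-2-1, expanding outward from the peak — single-peaked.
Every ranking is single-peaked on this axis.

yes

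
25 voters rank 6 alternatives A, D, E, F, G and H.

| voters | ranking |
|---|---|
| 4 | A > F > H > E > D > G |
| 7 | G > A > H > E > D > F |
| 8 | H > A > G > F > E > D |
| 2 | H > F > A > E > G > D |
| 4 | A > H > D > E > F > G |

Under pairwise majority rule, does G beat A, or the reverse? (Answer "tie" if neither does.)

A

Ballots ranking G above A: 7.
Ballots ranking A above G: 25 − 7 = 18.
A wins the head-to-head 18–7.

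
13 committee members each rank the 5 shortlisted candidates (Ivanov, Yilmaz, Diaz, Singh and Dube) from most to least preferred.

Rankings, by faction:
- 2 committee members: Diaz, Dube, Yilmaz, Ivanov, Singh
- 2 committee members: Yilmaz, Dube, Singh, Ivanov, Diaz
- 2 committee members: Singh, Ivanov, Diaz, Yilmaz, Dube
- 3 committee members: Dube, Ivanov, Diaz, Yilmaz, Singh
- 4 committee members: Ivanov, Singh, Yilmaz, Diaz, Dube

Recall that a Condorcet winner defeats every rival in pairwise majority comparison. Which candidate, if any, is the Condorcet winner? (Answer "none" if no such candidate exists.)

none

Check each pair by majority over 13 ballots:
Ivanov vs Yilmaz: Ivanov wins 9–4.
Ivanov vs Diaz: Ivanov is ranked higher on 2+2+3+4 = 11 ballots, Diaz on 2. Ivanov wins 11–2.
Ivanov–Singh: Ivanov 9–4.
Ivanov vs Dube: 6 to 7, Dube.
Yilmaz vs Diaz: Diaz, 7–6.
Yilmaz–Singh: Yilmaz 7–6.
Yilmaz vs Dube: 2+2+4 = 8 for Yilmaz, 5 for Dube — Yilmaz by 8–5.
Diaz vs Singh: Diaz preferred on 2+3 = 5 ballots; Singh wins 8–5.
Diaz–Dube: Diaz 8–5.
Singh vs Dube: Dube, 7–6.
Every candidate loses at least once (Ivanov loses to Dube; Yilmaz loses to Ivanov; Diaz loses to Ivanov; Singh loses to Ivanov; Dube loses to Yilmaz). The majority relation contains the cycle Ivanov > Yilmaz > Dube > Ivanov, so there is no Condorcet winner.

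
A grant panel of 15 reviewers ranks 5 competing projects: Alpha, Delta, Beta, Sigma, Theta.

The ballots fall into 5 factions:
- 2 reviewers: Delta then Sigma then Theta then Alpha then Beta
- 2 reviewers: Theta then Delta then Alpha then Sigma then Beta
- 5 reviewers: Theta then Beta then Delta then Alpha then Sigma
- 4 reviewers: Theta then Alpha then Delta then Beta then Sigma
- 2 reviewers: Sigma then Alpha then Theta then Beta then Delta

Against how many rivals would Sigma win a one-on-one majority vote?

0

Sigma against each rival (15 reviewers):
Sigma vs Alpha: Alpha wins 11–4.
Sigma vs Delta: Sigma is ranked higher on 2 ballots, Delta on 13. Delta wins 13–2.
Sigma vs Beta: Beta wins 9–6.
Sigma vs Theta: Sigma preferred on 2+2 = 4 ballots; Theta wins 11–4.
Sigma beats no one; loses to Alpha, Delta, Beta, Theta — 0 pairwise wins.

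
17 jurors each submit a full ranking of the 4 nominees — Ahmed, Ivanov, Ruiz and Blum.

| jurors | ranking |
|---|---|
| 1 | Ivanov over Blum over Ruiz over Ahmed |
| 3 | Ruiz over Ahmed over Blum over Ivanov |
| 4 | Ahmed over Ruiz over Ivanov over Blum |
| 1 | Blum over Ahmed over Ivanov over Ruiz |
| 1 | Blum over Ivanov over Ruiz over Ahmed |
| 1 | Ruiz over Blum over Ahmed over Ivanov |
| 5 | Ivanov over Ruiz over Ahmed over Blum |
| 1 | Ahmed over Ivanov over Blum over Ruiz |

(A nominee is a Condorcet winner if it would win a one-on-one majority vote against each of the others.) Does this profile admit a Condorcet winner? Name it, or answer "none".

Head-to-head results (17 jurors):
Ahmed vs Ivanov: Ahmed wins 10–7.
Ahmed vs Ruiz: Ruiz wins 11–6.
Ahmed–Blum: Ahmed 13–4.
Ivanov–Ruiz: Ivanov 9–8.
Ivanov–Blum: Ivanov 11–6.
Ruiz vs Blum: Ruiz, 13–4.
No nominee is unbeaten: Ahmed loses to Ruiz; Ivanov loses to Ahmed; Ruiz loses to Ivanov; Blum loses to Ahmed. In particular Ahmed beats Ivanov beats Ruiz beats Ahmed is a majority cycle — no Condorcet winner exists.

none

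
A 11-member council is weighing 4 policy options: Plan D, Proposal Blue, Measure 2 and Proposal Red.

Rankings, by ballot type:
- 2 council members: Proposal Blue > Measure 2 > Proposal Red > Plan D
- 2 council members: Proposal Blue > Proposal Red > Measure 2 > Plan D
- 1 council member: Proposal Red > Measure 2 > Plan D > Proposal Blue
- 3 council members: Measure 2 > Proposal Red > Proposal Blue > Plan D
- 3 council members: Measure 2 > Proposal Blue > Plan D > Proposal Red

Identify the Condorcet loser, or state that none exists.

Head-to-head results (11 council members):
Plan D vs Proposal Blue: Proposal Blue wins 10–1.
Plan D vs Measure 2: Measure 2, 11–0.
Plan D vs Proposal Red: Plan D is ranked higher on 3 ballots, Proposal Red on 8. Proposal Red wins 8–3.
Proposal Blue vs Measure 2: Proposal Blue preferred on 2+2 = 4 ballots; Measure 2 wins 7–4.
Proposal Blue vs Proposal Red: Proposal Blue is ranked higher on 2+2+3 = 7 ballots, Proposal Red on 4. Proposal Blue wins 7–4.
Measure 2 vs Proposal Red: 2+3+3 = 8 for Measure 2, 3 for Proposal Red — Measure 2 by 8–3.
Plan D is beaten in every head-to-head and is the Condorcet loser.

Plan D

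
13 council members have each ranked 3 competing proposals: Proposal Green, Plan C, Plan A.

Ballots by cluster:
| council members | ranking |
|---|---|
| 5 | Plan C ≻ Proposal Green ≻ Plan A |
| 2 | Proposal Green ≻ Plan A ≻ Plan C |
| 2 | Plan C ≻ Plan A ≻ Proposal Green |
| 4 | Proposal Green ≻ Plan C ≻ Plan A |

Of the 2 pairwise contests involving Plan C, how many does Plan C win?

Plan C against each rival (13 council members):
Plan C vs Proposal Green: Plan C is ranked higher on 5+2 = 7 ballots, Proposal Green on 6. Plan C wins 7–6.
Plan C vs Plan A: Plan C wins 11–2.
Plan C beats Proposal Green, Plan A — 2 pairwise wins.

2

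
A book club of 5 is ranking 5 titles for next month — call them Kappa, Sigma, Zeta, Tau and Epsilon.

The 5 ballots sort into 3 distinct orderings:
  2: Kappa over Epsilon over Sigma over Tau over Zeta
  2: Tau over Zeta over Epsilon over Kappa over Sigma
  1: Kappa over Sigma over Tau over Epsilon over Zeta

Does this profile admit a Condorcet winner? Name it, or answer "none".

Pairwise majorities:
Kappa vs Sigma: Kappa, 5–0.
Kappa vs Zeta: Kappa wins 3–2.
Kappa vs Tau: Kappa, 3–2.
Kappa vs Epsilon: Kappa, 3–2.
Sigma vs Zeta: Sigma wins 3–2.
Sigma vs Tau: Sigma wins 3–2.
Sigma vs Epsilon: Epsilon wins 4–1.
Zeta–Tau: Tau 5–0.
Zeta–Epsilon: Epsilon 3–2.
Tau–Epsilon: Tau 3–2.
Kappa beats each of Sigma, Zeta, Tau, Epsilon — Kappa is the Condorcet winner.

Kappa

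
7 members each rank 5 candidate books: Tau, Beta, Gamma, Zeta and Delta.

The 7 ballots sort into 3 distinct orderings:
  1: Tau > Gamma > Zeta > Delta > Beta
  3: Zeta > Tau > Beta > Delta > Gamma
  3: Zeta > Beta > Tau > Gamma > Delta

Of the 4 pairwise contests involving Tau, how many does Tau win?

Tau against each rival (7 members):
Tau vs Beta: 4 to 3, Tau.
Tau vs Gamma: Tau, 7–0.
Tau vs Zeta: Zeta wins 6–1.
Tau vs Delta: Tau, 7–0.
Tau beats Beta, Gamma, Delta; loses to Zeta — 3 pairwise wins.

3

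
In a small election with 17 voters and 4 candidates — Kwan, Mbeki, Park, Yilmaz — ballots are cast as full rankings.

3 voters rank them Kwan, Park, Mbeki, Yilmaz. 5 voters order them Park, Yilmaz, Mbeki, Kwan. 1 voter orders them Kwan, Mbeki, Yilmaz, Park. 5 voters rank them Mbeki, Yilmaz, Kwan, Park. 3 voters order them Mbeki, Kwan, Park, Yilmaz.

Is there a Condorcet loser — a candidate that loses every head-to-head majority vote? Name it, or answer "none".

none

Head-to-head results (17 voters):
Kwan–Mbeki: Mbeki 13–4.
Kwan vs Park: 3+1+5+3 = 12 for Kwan, 5 for Park — Kwan by 12–5.
Kwan vs Yilmaz: 7 to 10, Yilmaz.
Mbeki vs Park: 9 to 8, Mbeki.
Mbeki–Yilmaz: Mbeki 12–5.
Park vs Yilmaz: Park wins 11–6.
Each candidate has at least one pairwise win (Kwan beats Park; Mbeki beats Kwan; Park beats Yilmaz; Yilmaz beats Kwan) — no Condorcet loser.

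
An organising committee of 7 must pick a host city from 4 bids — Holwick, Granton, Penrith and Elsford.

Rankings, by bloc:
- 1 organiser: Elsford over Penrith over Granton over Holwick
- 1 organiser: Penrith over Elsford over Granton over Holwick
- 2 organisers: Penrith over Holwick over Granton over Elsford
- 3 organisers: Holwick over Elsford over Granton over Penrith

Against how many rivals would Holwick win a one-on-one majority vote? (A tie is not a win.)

Holwick against each rival (7 organisers):
Holwick vs Granton: 5 to 2, Holwick.
Holwick–Penrith: Penrith 4–3.
Holwick vs Elsford: Holwick wins 5–2.
Holwick beats Granton, Elsford; loses to Penrith — 2 pairwise wins.

2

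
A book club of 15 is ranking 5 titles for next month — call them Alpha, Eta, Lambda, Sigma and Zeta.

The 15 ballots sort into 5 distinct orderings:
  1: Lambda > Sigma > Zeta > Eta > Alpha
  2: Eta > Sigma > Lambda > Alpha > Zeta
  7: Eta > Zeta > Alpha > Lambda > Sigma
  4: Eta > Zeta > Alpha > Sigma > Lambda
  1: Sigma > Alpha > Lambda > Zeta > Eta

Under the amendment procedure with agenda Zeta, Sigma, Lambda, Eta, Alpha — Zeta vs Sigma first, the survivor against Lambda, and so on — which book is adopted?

Eta

Round 1: Zeta vs Sigma — 11–4, Zeta advances.
Round 2: Zeta vs Lambda — 11–4, Zeta advances.
Round 3: Zeta vs Eta — 2–13, Eta advances.
Round 4: Eta vs Alpha — 14–1, Eta advances.
Eta survives the agenda.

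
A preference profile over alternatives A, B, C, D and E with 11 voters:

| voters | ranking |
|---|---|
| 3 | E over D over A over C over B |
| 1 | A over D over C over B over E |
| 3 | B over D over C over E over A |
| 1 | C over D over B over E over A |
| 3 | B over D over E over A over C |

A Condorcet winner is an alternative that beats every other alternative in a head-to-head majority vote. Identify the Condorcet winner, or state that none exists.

Pairwise majorities:
A vs B: B wins 7–4.
A vs C: A, 7–4.
A–D: D 10–1.
A vs E: E, 10–1.
B vs C: B, 6–5.
B–D: B 6–5.
B vs E: B wins 8–3.
C vs D: D, 10–1.
C–E: E 6–5.
D vs E: D wins 8–3.
B defeats every rival head-to-head and is the Condorcet winner.

B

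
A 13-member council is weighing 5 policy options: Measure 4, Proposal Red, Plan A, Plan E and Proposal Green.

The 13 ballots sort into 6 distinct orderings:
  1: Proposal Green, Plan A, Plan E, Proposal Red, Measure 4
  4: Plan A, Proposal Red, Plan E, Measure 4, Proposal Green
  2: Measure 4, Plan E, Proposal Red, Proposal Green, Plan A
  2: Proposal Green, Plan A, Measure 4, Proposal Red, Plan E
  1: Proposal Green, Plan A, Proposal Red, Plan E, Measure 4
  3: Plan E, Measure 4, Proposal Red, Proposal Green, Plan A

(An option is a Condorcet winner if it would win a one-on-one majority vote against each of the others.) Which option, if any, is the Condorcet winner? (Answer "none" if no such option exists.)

none

Head-to-head results (13 council members):
Measure 4–Proposal Red: Measure 4 7–6.
Measure 4 vs Plan A: Plan A, 8–5.
Measure 4–Plan E: Plan E 9–4.
Measure 4 vs Proposal Green: Measure 4, 9–4.
Proposal Red vs Plan A: Plan A wins 8–5.
Proposal Red vs Plan E: Proposal Red, 7–6.
Proposal Red vs Proposal Green: Proposal Red, 9–4.
Plan A vs Plan E: Plan A, 8–5.
Plan A–Proposal Green: Proposal Green 9–4.
Plan E vs Proposal Green: Plan E, 9–4.
No option is unbeaten: Measure 4 loses to Plan A; Proposal Red loses to Measure 4; Plan A loses to Proposal Green; Plan E loses to Proposal Red; Proposal Green loses to Measure 4. In particular Measure 4 → Proposal Red → Plan E → Measure 4 is a majority cycle — no Condorcet winner exists.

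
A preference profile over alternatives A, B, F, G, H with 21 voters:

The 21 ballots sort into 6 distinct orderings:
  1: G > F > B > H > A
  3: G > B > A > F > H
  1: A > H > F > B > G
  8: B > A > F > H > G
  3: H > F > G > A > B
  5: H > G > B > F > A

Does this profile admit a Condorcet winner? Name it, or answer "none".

none

Check each pair by majority over 21 ballots:
A–B: B 17–4.
A–F: A 12–9.
A–G: G 12–9.
A vs H: A, 12–9.
B vs F: B is ranked higher on 3+8+5 = 16 ballots, F on 5. B wins 16–5.
B vs G: G, 12–9.
B vs H: B wins 12–9.
F–G: F 12–9.
F vs H: F wins 12–9.
G vs H: 1+3 = 4 for G, 17 for H — H by 17–4.
Every alternative loses at least once (A loses to B; B loses to G; F loses to A; G loses to F; H loses to A). The majority relation contains the cycle A beats F beats G beats A, so there is no Condorcet winner.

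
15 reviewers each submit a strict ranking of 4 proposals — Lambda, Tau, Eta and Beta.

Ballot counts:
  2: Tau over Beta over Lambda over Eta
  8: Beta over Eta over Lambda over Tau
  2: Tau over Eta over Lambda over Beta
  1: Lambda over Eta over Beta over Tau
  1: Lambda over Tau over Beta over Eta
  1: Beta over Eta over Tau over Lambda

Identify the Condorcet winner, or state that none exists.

Beta

Check each pair by majority over 15 ballots:
Lambda vs Tau: Lambda is ranked higher on 8+1+1 = 10 ballots, Tau on 5. Lambda wins 10–5.
Lambda vs Eta: Eta, 11–4.
Lambda vs Beta: Beta, 11–4.
Tau–Eta: Eta 10–5.
Tau–Beta: Beta 10–5.
Eta vs Beta: Eta preferred on 2+1 = 3 ballots; Beta wins 12–3.
Beta wins every pairwise contest, so Beta is the Condorcet winner.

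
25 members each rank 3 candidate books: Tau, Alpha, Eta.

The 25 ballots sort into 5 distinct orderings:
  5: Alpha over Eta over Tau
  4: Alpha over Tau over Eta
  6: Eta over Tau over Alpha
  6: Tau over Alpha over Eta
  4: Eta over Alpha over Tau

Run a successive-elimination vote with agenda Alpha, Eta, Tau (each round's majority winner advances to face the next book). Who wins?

Round 1: Alpha vs Eta — 15–10, Alpha advances.
Round 2: Alpha vs Tau — 13–12, Alpha advances.
Alpha survives the agenda.

Alpha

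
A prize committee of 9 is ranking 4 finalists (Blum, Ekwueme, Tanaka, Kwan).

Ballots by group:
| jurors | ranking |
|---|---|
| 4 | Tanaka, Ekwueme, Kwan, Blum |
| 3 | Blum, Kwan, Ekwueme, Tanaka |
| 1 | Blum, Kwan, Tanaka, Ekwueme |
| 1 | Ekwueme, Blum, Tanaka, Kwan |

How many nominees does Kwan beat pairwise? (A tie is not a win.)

0

Kwan against each rival (9 jurors):
Kwan–Blum: Blum 5–4.
Kwan vs Ekwueme: Ekwueme wins 5–4.
Kwan vs Tanaka: Kwan preferred on 3+1 = 4 ballots; Tanaka wins 5–4.
Kwan beats no one; loses to Blum, Ekwueme, Tanaka — 0 pairwise wins.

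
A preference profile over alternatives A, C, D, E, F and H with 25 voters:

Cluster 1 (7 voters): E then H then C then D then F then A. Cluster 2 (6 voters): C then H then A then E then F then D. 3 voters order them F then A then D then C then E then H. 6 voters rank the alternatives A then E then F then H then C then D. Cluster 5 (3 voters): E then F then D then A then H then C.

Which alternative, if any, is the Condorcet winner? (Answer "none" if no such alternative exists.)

Check each pair by majority over 25 ballots:
A vs C: 3+6+3 = 12 for A, 13 for C — C by 13–12.
A vs D: 6+3+6 = 15 for A, 10 for D — A by 15–10.
A vs E: 15 to 10, A.
A vs F: A preferred on 6+6 = 12 ballots; F wins 13–12.
A vs H: 3+6+3 = 12 for A, 13 for H — H by 13–12.
C vs D: 7+6+6 = 19 for C, 6 for D — C by 19–6.
C vs E: 6+3 = 9 for C, 16 for E — E by 16–9.
C vs F: C wins 13–12.
C vs H: 9 to 16, H.
D vs E: E wins 22–3.
D vs F: D is ranked higher on 7 ballots, F on 18. F wins 18–7.
D vs H: H, 19–6.
E–F: E 22–3.
E vs H: E, 19–6.
F vs H: 12 to 13, H.
No alternative is unbeaten: A loses to C; C loses to E; D loses to A; E loses to A; F loses to C; H loses to E. In particular A → E → C → A is a majority cycle — no Condorcet winner exists.

none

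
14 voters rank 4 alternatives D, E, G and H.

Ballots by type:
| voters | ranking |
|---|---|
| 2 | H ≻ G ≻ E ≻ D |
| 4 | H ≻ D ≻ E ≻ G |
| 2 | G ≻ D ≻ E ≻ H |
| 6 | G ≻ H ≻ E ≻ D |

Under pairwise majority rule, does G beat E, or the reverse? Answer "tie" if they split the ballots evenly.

Ballots ranking G above E: 2 + 2 + 6 = 10.
Ballots ranking E above G: 14 − 10 = 4.
G wins the head-to-head 10–4.

G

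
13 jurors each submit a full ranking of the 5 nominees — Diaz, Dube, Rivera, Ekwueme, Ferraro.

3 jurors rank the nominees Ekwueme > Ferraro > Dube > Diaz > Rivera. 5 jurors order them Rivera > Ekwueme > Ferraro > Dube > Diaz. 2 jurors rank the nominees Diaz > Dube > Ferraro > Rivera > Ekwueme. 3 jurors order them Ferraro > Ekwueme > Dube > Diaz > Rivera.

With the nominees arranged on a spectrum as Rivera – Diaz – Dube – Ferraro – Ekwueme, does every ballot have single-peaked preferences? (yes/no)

Axis positions: Rivera=1, Diaz=2, Dube=3, Ferraro=4, Ekwueme=5.
Ballot type 1 (peak Ekwueme at position 5): ranking walks positions 5-4-3-2-1, expanding outward from the peak — single-peaked.
Ballot type 2: ranking walks positions 1-5-4-3-2; Ekwueme is ranked above Diaz even though Diaz lies between Ekwueme and the peak Rivera on the axis — preferences dip and rise again. Not single-peaked.
Ballot type 3 (peak Diaz at position 2): ranking walks positions 2-3-4-1-5, expanding outward from the peak — single-peaked.
Ballot type 4 (peak Ferraro at position 4): ranking walks positions 4-5-3-2-1, expanding outward from the peak — single-peaked.
Ballot type 2 violates single-peakedness, so the profile is not single-peaked on this axis.

no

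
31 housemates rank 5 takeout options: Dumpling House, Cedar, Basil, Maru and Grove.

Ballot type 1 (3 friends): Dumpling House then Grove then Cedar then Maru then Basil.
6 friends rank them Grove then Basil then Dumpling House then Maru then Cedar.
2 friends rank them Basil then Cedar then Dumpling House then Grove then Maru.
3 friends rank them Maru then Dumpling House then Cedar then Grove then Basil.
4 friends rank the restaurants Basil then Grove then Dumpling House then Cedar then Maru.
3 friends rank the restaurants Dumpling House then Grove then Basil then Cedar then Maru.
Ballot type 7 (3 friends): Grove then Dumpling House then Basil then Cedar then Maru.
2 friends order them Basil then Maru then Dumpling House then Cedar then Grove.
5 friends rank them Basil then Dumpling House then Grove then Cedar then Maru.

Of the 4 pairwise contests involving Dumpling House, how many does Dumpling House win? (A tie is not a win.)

3

Dumpling House against each rival (31 friends):
Dumpling House vs Cedar: 29 to 2, Dumpling House.
Dumpling House vs Basil: Basil wins 19–12.
Dumpling House vs Maru: Dumpling House, 26–5.
Dumpling House vs Grove: 3+2+3+3+2+5 = 18 for Dumpling House, 13 for Grove — Dumpling House by 18–13.
Dumpling House beats Cedar, Maru, Grove; loses to Basil — 3 pairwise wins.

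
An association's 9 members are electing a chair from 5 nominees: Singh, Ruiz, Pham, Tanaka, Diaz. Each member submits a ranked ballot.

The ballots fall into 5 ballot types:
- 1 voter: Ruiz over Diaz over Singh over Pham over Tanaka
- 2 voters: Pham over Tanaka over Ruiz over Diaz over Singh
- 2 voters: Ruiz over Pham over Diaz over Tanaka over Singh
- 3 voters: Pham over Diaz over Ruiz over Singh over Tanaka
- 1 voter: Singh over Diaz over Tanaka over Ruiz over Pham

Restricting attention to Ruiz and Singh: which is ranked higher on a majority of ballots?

Ruiz

Ballots ranking Ruiz above Singh: 1 + 2 + 2 + 3 = 8.
Ballots ranking Singh above Ruiz: 9 − 8 = 1.
Ruiz wins the head-to-head 8–1.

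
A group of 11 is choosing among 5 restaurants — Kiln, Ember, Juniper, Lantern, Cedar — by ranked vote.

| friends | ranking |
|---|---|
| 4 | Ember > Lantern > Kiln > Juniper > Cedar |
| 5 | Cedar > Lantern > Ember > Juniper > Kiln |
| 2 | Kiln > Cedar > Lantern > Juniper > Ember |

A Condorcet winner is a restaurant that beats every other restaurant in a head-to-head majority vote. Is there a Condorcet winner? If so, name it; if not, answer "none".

none

Pairwise majorities:
Kiln vs Ember: Kiln preferred on 2 ballots; Ember wins 9–2.
Kiln vs Juniper: 4+2 = 6 for Kiln, 5 for Juniper — Kiln by 6–5.
Kiln vs Lantern: 2 to 9, Lantern.
Kiln vs Cedar: Kiln preferred on 4+2 = 6 ballots; Kiln wins 6–5.
Ember vs Juniper: 4+5 = 9 for Ember, 2 for Juniper — Ember by 9–2.
Ember vs Lantern: 4 for Ember, 7 for Lantern — Lantern by 7–4.
Ember vs Cedar: 4 for Ember, 7 for Cedar — Cedar by 7–4.
Juniper vs Lantern: Juniper is ranked higher on 0 ballots, Lantern on 11. Lantern wins 11–0.
Juniper vs Cedar: 4 for Juniper, 7 for Cedar — Cedar by 7–4.
Lantern vs Cedar: Lantern preferred on 4 ballots; Cedar wins 7–4.
No restaurant is unbeaten: Kiln loses to Ember; Ember loses to Lantern; Juniper loses to Kiln; Lantern loses to Cedar; Cedar loses to Kiln. In particular Kiln > Cedar > Ember > Kiln is a majority cycle — no Condorcet winner exists.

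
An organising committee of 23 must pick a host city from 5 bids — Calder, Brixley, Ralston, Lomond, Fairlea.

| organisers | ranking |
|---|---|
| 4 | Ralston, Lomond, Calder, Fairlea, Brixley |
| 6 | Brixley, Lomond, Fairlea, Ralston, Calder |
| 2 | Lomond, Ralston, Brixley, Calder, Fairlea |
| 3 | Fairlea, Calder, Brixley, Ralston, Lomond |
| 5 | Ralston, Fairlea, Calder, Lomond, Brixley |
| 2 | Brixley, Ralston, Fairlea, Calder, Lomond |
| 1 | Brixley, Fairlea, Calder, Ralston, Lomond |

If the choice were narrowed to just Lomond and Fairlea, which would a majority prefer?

Ballots ranking Lomond above Fairlea: 4 + 6 + 2 = 12.
Ballots ranking Fairlea above Lomond: 23 − 12 = 11.
Lomond wins the head-to-head 12–11.

Lomond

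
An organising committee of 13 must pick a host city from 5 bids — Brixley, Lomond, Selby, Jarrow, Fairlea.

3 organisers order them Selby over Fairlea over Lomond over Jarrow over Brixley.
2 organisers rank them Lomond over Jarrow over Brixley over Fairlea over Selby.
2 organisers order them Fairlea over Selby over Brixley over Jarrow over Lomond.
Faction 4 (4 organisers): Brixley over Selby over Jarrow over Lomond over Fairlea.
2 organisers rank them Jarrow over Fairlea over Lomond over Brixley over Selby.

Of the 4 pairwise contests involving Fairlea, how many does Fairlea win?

2

Fairlea against each rival (13 organisers):
Fairlea vs Brixley: Fairlea is ranked higher on 3+2+2 = 7 ballots, Brixley on 6. Fairlea wins 7–6.
Fairlea–Lomond: Fairlea 7–6.
Fairlea vs Selby: 6 to 7, Selby.
Fairlea vs Jarrow: 5 to 8, Jarrow.
Fairlea beats Brixley, Lomond; loses to Selby, Jarrow — 2 pairwise wins.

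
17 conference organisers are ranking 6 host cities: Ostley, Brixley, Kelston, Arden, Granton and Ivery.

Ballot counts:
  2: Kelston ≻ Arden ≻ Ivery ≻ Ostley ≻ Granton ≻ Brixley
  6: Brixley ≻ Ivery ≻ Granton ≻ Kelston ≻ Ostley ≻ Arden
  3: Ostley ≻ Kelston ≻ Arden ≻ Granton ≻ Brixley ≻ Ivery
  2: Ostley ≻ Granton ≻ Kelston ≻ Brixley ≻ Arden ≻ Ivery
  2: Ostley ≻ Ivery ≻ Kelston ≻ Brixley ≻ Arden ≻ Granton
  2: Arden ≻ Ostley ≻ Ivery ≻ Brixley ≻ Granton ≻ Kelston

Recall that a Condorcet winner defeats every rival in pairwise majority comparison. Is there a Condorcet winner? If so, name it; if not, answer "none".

Head-to-head results (17 organisers):
Ostley vs Brixley: Ostley, 11–6.
Ostley vs Kelston: Ostley wins 9–8.
Ostley vs Arden: 13 to 4, Ostley.
Ostley vs Granton: 2+3+2+2+2 = 11 for Ostley, 6 for Granton — Ostley by 11–6.
Ostley vs Ivery: Ostley is ranked higher on 3+2+2+2 = 9 ballots, Ivery on 8. Ostley wins 9–8.
Brixley vs Kelston: Kelston, 9–8.
Brixley vs Arden: Brixley is ranked higher on 6+2+2 = 10 ballots, Arden on 7. Brixley wins 10–7.
Brixley vs Granton: Brixley is ranked higher on 6+2+2 = 10 ballots, Granton on 7. Brixley wins 10–7.
Brixley vs Ivery: 11 to 6, Brixley.
Kelston vs Arden: 15 to 2, Kelston.
Kelston vs Granton: Granton, 10–7.
Kelston–Ivery: Ivery 10–7.
Arden vs Granton: Arden wins 9–8.
Arden vs Ivery: Arden preferred on 2+3+2+2 = 9 ballots; Arden wins 9–8.
Granton vs Ivery: Ivery, 12–5.
Ostley defeats every rival head-to-head and is the Condorcet winner.

Ostley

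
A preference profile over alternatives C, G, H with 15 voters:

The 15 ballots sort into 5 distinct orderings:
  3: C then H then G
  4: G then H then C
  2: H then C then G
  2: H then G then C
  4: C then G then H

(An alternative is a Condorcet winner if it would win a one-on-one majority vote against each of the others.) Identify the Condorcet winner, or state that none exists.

none

Head-to-head results (15 voters):
C vs G: C, 9–6.
C vs H: C is ranked higher on 3+4 = 7 ballots, H on 8. H wins 8–7.
G vs H: G wins 8–7.
No alternative is unbeaten: C loses to H; G loses to C; H loses to G. In particular C > G > H > C is a majority cycle — no Condorcet winner exists.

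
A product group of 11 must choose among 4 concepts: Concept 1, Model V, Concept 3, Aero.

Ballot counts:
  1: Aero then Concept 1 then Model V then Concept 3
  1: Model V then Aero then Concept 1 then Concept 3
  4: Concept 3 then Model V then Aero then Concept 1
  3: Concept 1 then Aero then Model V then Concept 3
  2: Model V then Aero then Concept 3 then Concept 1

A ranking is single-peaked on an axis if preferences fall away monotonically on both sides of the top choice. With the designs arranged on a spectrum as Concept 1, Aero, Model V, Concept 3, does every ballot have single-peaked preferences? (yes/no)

Axis positions: Concept 1=1, Aero=2, Model V=3, Concept 3=4.
Ballot type 1 (peak Aero at position 2): ranking walks positions 2-1-3-4, expanding outward from the peak — single-peaked.
Ballot type 2 (peak Model V at position 3): ranking walks positions 3-2-1-4, expanding outward from the peak — single-peaked.
Ballot type 3 (peak Concept 3 at position 4): ranking walks positions 4-3-2-1, expanding outward from the peak — single-peaked.
Ballot type 4 (peak Concept 1 at position 1): ranking walks positions 1-2-3-4, expanding outward from the peak — single-peaked.
Ballot type 5 (peak Model V at position 3): ranking walks positions 3-2-4-1, expanding outward from the peak — single-peaked.
Every ranking is single-peaked on this axis.

yes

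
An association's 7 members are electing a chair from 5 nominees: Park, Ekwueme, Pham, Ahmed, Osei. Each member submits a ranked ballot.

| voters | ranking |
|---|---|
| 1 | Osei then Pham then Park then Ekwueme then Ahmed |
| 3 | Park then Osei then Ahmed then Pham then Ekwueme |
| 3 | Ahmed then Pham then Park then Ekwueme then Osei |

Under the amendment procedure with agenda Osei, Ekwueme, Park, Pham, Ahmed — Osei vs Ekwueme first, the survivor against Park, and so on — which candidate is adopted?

Ahmed

Round 1: Osei vs Ekwueme — 4–3, Osei advances.
Round 2: Osei vs Park — 1–6, Park advances.
Round 3: Park vs Pham — 3–4, Pham advances.
Round 4: Pham vs Ahmed — 1–6, Ahmed advances.
Ahmed survives the agenda.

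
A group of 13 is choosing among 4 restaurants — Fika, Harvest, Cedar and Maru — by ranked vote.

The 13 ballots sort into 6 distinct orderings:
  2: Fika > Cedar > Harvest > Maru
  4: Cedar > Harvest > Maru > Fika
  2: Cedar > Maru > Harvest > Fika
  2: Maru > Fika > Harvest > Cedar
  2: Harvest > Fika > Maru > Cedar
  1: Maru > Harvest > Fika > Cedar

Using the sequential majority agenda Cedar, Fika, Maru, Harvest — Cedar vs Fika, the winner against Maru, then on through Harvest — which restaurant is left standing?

Round 1: Cedar vs Fika — 6–7, Fika advances.
Round 2: Fika vs Maru — 4–9, Maru advances.
Round 3: Maru vs Harvest — 5–8, Harvest advances.
The agenda winner is Harvest.

Harvest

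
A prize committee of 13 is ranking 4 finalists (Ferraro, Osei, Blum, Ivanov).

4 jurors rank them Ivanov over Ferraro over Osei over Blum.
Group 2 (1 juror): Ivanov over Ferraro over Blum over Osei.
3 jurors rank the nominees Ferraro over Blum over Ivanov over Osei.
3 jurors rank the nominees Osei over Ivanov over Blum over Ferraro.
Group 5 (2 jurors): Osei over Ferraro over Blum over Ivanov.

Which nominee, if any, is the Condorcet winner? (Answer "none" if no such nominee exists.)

Ivanov

Check each pair by majority over 13 ballots:
Ferraro vs Osei: Ferraro is ranked higher on 4+1+3 = 8 ballots, Osei on 5. Ferraro wins 8–5.
Ferraro vs Blum: Ferraro, 10–3.
Ferraro vs Ivanov: 3+2 = 5 for Ferraro, 8 for Ivanov — Ivanov by 8–5.
Osei vs Blum: 9 to 4, Osei.
Osei vs Ivanov: Ivanov, 8–5.
Blum–Ivanov: Ivanov 8–5.
Ivanov wins every pairwise contest, so Ivanov is the Condorcet winner.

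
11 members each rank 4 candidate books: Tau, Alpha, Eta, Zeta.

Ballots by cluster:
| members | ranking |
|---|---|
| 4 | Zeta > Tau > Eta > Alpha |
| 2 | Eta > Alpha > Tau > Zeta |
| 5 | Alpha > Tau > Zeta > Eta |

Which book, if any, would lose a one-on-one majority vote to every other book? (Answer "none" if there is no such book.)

Head-to-head results (11 members):
Tau vs Alpha: Alpha, 7–4.
Tau vs Eta: 4+5 = 9 for Tau, 2 for Eta — Tau by 9–2.
Tau vs Zeta: 7 to 4, Tau.
Alpha vs Eta: Alpha preferred on 5 ballots; Eta wins 6–5.
Alpha vs Zeta: 7 to 4, Alpha.
Eta–Zeta: Zeta 9–2.
Each book has at least one pairwise win (Tau beats Eta; Alpha beats Tau; Eta beats Alpha; Zeta beats Eta) — no Condorcet loser.

none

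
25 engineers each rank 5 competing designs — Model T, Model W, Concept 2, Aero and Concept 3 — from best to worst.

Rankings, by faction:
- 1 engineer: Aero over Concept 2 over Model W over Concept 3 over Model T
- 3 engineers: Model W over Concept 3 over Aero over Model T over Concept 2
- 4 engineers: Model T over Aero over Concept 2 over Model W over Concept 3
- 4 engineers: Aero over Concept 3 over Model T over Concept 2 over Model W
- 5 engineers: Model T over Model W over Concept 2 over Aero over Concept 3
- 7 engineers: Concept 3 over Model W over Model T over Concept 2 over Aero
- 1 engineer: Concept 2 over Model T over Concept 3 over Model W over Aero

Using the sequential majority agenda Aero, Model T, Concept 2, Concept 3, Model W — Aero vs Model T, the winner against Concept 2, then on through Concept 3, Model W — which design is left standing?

Round 1: Aero vs Model T — 8–17, Model T advances.
Round 2: Model T vs Concept 2 — 23–2, Model T advances.
Round 3: Model T vs Concept 3 — 10–15, Concept 3 advances.
Round 4: Concept 3 vs Model W — 12–13, Model W advances.
The agenda winner is Model W.

Model W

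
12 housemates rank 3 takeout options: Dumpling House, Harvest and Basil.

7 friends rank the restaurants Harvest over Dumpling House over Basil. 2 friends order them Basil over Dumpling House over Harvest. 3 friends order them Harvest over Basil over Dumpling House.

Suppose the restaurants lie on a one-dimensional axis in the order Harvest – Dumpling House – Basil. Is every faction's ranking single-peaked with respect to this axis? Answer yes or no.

Axis positions: Harvest=1, Dumpling House=2, Basil=3.
Faction 1 (peak Harvest at position 1): ranking walks positions 1-2-3, expanding outward from the peak — single-peaked.
Faction 2 (peak Basil at position 3): ranking walks positions 3-2-1, expanding outward from the peak — single-peaked.
Faction 3: ranking walks positions 1-3-2; Basil is ranked above Dumpling House even though Dumpling House lies between Basil and the peak Harvest on the axis — preferences dip and rise again. Not single-peaked.
Faction 3 violates single-peakedness, so the profile is not single-peaked on this axis.

no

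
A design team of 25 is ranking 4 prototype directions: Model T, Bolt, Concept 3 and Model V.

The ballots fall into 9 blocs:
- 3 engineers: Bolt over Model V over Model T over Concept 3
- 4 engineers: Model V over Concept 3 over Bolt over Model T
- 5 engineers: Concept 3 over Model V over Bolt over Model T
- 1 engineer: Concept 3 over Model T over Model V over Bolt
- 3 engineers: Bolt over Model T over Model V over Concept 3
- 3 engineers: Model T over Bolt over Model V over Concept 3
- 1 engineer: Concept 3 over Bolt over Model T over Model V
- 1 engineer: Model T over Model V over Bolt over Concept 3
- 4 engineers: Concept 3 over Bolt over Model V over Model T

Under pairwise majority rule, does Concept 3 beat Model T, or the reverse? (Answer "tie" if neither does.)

Concept 3

Ballots ranking Concept 3 above Model T: 4 + 5 + 1 + 1 + 4 = 15.
Ballots ranking Model T above Concept 3: 25 − 15 = 10.
Concept 3 wins the head-to-head 15–10.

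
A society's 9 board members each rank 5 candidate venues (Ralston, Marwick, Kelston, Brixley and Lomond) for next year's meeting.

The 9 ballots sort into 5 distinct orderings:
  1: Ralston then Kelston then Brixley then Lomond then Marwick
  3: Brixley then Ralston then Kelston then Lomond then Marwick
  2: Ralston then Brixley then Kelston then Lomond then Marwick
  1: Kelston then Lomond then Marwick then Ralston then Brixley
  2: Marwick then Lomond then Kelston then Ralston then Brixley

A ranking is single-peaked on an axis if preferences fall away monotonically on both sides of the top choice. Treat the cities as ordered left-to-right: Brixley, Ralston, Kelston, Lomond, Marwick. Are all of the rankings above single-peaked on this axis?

yes

Axis positions: Brixley=1, Ralston=2, Kelston=3, Lomond=4, Marwick=5.
Group 1 (peak Ralston at position 2): ranking walks positions 2-3-1-4-5, expanding outward from the peak — single-peaked.
Group 2 (peak Brixley at position 1): ranking walks positions 1-2-3-4-5, expanding outward from the peak — single-peaked.
Group 3 (peak Ralston at position 2): ranking walks positions 2-1-3-4-5, expanding outward from the peak — single-peaked.
Group 4 (peak Kelston at position 3): ranking walks positions 3-4-5-2-1, expanding outward from the peak — single-peaked.
Group 5 (peak Marwick at position 5): ranking walks positions 5-4-3-2-1, expanding outward from the peak — single-peaked.
Every ranking is single-peaked on this axis.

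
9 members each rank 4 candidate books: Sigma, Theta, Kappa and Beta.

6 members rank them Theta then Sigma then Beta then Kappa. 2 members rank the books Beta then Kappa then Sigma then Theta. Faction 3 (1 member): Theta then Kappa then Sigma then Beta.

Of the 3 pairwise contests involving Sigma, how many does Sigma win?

2

Sigma against each rival (9 members):
Sigma vs Theta: Sigma preferred on 2 ballots; Theta wins 7–2.
Sigma–Kappa: Sigma 6–3.
Sigma–Beta: Sigma 7–2.
Sigma beats Kappa, Beta; loses to Theta — 2 pairwise wins.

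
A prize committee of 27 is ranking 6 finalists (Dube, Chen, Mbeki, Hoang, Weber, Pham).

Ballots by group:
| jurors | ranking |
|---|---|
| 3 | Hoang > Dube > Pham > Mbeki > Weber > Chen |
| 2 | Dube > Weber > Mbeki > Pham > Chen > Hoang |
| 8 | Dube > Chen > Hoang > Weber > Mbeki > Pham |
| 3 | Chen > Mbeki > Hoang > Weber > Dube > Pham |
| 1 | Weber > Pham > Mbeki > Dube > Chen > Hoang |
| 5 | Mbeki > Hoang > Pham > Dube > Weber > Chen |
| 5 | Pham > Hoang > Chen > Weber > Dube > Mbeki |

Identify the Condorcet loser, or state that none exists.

none

Head-to-head results (27 jurors):
Dube–Chen: Dube 19–8.
Dube vs Mbeki: Dube preferred on 3+2+8+5 = 18 ballots; Dube wins 18–9.
Dube vs Hoang: 11 to 16, Hoang.
Dube vs Weber: Dube is ranked higher on 3+2+8+5 = 18 ballots, Weber on 9. Dube wins 18–9.
Dube vs Pham: Dube wins 16–11.
Chen vs Mbeki: Chen, 16–11.
Chen vs Hoang: 14 to 13, Chen.
Chen vs Weber: Chen preferred on 8+3+5 = 16 ballots; Chen wins 16–11.
Chen vs Pham: Chen is ranked higher on 8+3 = 11 ballots, Pham on 16. Pham wins 16–11.
Mbeki vs Hoang: 2+3+1+5 = 11 for Mbeki, 16 for Hoang — Hoang by 16–11.
Mbeki vs Weber: 11 to 16, Weber.
Mbeki vs Pham: Mbeki, 18–9.
Hoang vs Weber: Hoang, 24–3.
Hoang vs Pham: Hoang wins 19–8.
Weber vs Pham: 14 to 13, Weber.
Every nominee wins at least one matchup (Dube beats Chen; Chen beats Mbeki; Mbeki beats Pham; Hoang beats Dube; Weber beats Mbeki; Pham beats Chen), so there is no Condorcet loser.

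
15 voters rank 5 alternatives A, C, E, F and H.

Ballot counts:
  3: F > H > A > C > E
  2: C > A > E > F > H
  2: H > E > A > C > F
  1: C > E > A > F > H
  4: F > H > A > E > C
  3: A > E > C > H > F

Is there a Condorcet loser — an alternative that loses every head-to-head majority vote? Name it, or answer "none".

Head-to-head results (15 voters):
A vs C: A wins 12–3.
A vs E: 12 to 3, A.
A vs F: A wins 8–7.
A vs H: H, 9–6.
C vs E: C is ranked higher on 3+2+1 = 6 ballots, E on 9. E wins 9–6.
C vs F: C is ranked higher on 2+2+1+3 = 8 ballots, F on 7. C wins 8–7.
C vs H: C preferred on 2+1+3 = 6 ballots; H wins 9–6.
E vs F: 2+2+1+3 = 8 for E, 7 for F — E by 8–7.
E vs H: H wins 9–6.
F vs H: F is ranked higher on 3+2+1+4 = 10 ballots, H on 5. F wins 10–5.
Each alternative has at least one pairwise win (A beats C; C beats F; E beats C; F beats H; H beats A) — no Condorcet loser.

none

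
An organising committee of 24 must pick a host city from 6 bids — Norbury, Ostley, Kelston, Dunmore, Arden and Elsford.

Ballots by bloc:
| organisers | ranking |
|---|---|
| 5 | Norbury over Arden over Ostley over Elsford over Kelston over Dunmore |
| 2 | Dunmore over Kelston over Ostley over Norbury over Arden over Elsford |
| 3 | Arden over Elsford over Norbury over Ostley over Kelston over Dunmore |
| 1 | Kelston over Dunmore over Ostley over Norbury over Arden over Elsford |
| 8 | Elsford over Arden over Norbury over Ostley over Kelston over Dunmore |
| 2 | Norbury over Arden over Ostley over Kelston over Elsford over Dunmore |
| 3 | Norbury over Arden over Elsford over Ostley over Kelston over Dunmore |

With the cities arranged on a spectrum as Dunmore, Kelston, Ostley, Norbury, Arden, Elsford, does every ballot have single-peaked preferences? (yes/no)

Axis positions: Dunmore=1, Kelston=2, Ostley=3, Norbury=4, Arden=5, Elsford=6.
Bloc 1 (peak Norbury at position 4): ranking walks positions 4-5-3-6-2-1, expanding outward from the peak — single-peaked.
Bloc 2 (peak Dunmore at position 1): ranking walks positions 1-2-3-4-5-6, expanding outward from the peak — single-peaked.
Bloc 3 (peak Arden at position 5): ranking walks positions 5-6-4-3-2-1, expanding outward from the peak — single-peaked.
Bloc 4 (peak Kelston at position 2): ranking walks positions 2-1-3-4-5-6, expanding outward from the peak — single-peaked.
Bloc 5 (peak Elsford at position 6): ranking walks positions 6-5-4-3-2-1, expanding outward from the peak — single-peaked.
Bloc 6 (peak Norbury at position 4): ranking walks positions 4-5-3-2-6-1, expanding outward from the peak — single-peaked.
Bloc 7 (peak Norbury at position 4): ranking walks positions 4-5-6-3-2-1, expanding outward from the peak — single-peaked.
Every ranking is single-peaked on this axis.

yes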